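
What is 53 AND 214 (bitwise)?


0b110101 & 0b11010110 = 0b10100 = 20

20


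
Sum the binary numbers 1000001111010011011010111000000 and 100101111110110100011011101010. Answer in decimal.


1000001111010011011010111000000 + 100101111110110100011011101010 = 1100111111001001111110010101010 = 1743060138

1743060138


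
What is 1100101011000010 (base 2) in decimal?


1100101011000010 in decimal = 51906

51906


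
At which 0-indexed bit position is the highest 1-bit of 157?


0b10011101. Highest set bit at position 7

7


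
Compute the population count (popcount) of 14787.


0b11100111000011 has 8 set bits

8


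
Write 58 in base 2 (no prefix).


58 = 111010 in binary

111010


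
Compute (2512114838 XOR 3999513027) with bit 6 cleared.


Step 1: 2512114838 ^ 3999513027 = 2077781333
Step 2: 2077781333 & ~(1 << 6) = 2077781269

2077781269


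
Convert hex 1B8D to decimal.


1B8D hex = 7053 decimal

7053


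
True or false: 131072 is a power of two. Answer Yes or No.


0b100000000000000000. Only one bit set => Yes

Yes


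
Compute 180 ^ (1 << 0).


180 ^ (1 << 0) = 180 ^ 1 = 181

181


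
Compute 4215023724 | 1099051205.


0b11111011001111000010100001101100 | 0b1000001100000100011000011000101 = 0b11111011101111100011100011101101 = 4223547629

4223547629


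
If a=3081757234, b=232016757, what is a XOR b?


3081757234 ^ 232016757 = 3128666439

3128666439


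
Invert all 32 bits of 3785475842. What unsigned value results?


3785475842 ^ 4294967295 = 509491453

509491453


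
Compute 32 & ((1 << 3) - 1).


32 & 7 = 0

0


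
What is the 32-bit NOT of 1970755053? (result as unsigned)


~0b1110101011101110101010111101101 = 0b10001010100010001010101000010010 = 2324212242 (32-bit unsigned)

2324212242


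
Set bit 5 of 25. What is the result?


25 | (1 << 5) = 25 | 32 = 57

57


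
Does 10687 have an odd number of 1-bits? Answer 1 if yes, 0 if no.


0b10100110111111 has 10 ones => parity 0

0


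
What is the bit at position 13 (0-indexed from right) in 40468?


0b1001111000010100, position 13 = 0

0


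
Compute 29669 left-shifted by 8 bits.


0b111001111100101 << 8 = 0b11100111110010100000000 = 7595264

7595264


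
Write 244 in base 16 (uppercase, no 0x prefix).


244 = F4 hex

F4


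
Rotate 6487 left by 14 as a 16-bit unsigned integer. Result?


Rotate 0b1100101010111 left by 14 (16-bit) = 0b1100011001010101 = 50773

50773


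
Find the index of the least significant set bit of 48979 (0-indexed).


0b1011111101010011. Lowest set bit at position 0

0


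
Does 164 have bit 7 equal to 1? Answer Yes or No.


0b10100100, bit 7 = 1. Yes

Yes


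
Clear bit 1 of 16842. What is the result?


16842 & ~(1 << 1) = 16840

16840


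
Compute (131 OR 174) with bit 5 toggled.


Step 1: 131 | 174 = 175
Step 2: 175 ^ (1 << 5) = 175 ^ 32 = 143

143


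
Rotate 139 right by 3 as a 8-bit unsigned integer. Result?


Rotate 0b10001011 right by 3 (8-bit) = 0b1110001 = 113

113


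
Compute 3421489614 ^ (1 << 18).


3421489614 ^ (1 << 18) = 3421489614 ^ 262144 = 3421227470

3421227470


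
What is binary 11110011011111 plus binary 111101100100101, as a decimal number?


11110011011111 + 111101100100101 = 1011100000000100 = 47108

47108


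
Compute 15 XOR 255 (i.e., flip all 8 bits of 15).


15 ^ 255 = 240

240


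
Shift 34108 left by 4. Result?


0b1000010100111100 << 4 = 0b10000101001111000000 = 545728

545728


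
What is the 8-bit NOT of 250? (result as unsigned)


~0b11111010 = 0b101 = 5 (8-bit unsigned)

5


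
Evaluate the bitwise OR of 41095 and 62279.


0b1010000010000111 | 0b1111001101000111 = 0b1111001111000111 = 62407

62407


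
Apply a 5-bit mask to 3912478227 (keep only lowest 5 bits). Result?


3912478227 & 31 = 19

19


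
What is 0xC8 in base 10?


C8 hex = 200 decimal

200


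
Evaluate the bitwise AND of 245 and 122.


0b11110101 & 0b1111010 = 0b1110000 = 112

112


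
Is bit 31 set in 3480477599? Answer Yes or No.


0b11001111011100111101111110011111, bit 31 = 1. Yes

Yes


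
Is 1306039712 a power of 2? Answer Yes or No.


0b1001101110110001001010110100000. Multiple bits set => No

No


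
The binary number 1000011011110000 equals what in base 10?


1000011011110000 in decimal = 34544

34544


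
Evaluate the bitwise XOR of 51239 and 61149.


0b1100100000100111 ^ 0b1110111011011101 = 0b10011011111010 = 9978

9978


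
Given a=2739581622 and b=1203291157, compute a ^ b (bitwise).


2739581622 ^ 1203291157 = 3841095331

3841095331


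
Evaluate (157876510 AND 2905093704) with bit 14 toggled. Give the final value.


Step 1: 157876510 & 2905093704 = 153616392
Step 2: 153616392 ^ (1 << 14) = 153616392 ^ 16384 = 153632776

153632776


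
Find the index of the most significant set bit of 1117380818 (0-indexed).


0b1000010100110011110000011010010. Highest set bit at position 30

30


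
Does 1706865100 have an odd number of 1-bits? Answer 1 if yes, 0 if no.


0b1100101101111001011000111001100 has 17 ones => parity 1

1


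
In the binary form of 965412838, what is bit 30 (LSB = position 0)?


0b111001100010110000011111100110, position 30 = 0

0


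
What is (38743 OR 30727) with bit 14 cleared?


Step 1: 38743 | 30727 = 65367
Step 2: 65367 & ~(1 << 14) = 48983

48983


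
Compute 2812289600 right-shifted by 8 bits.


0b10100111101000000010001001000000 >> 8 = 0b101001111010000000100010 = 10985506

10985506


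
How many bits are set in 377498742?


0b10110100000000010110001110110 has 12 set bits

12


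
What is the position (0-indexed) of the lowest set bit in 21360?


0b101001101110000. Lowest set bit at position 4

4


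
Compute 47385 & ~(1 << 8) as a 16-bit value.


47385 & ~(1 << 8) = 47129

47129


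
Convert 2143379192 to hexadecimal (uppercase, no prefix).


2143379192 = 7FC15EF8 hex

7FC15EF8


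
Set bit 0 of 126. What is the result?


126 | (1 << 0) = 126 | 1 = 127

127


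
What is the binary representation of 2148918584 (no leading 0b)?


2148918584 = 10000000000101011110010100111000 in binary

10000000000101011110010100111000


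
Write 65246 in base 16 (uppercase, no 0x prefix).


65246 = FEDE hex

FEDE


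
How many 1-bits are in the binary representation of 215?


0b11010111 has 6 set bits

6


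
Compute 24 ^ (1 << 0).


24 ^ (1 << 0) = 24 ^ 1 = 25

25


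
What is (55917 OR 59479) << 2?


Step 1: 55917 | 59479 = 64127
Step 2: 64127 << 2 = 256508

256508


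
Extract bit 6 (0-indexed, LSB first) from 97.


0b1100001, position 6 = 1

1


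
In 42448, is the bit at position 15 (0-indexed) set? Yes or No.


0b1010010111010000, bit 15 = 1. Yes

Yes


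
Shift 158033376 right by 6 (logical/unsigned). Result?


0b1001011010110110010111100000 >> 6 = 0b1001011010110110010111 = 2469271

2469271


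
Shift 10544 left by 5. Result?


0b10100100110000 << 5 = 0b1010010011000000000 = 337408

337408


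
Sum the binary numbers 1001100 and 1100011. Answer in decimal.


1001100 + 1100011 = 10101111 = 175

175


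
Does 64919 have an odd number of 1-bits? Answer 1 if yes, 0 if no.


0b1111110110010111 has 12 ones => parity 0

0


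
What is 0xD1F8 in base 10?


D1F8 hex = 53752 decimal

53752


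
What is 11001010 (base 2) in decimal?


11001010 in decimal = 202

202


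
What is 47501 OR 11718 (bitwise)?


0b1011100110001101 | 0b10110111000110 = 0b1011110111001111 = 48591

48591


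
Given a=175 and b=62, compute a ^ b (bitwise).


175 ^ 62 = 145

145


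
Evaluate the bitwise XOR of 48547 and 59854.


0b1011110110100011 ^ 0b1110100111001110 = 0b101010001101101 = 21613

21613


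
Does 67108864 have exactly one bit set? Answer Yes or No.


0b100000000000000000000000000. Only one bit set => Yes

Yes


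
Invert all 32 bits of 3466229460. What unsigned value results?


3466229460 ^ 4294967295 = 828737835

828737835


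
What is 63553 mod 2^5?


63553 & 31 = 1

1


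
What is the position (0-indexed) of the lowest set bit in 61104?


0b1110111010110000. Lowest set bit at position 4

4


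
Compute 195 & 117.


0b11000011 & 0b1110101 = 0b1000001 = 65

65


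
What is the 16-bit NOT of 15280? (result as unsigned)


~0b11101110110000 = 0b1100010001001111 = 50255 (16-bit unsigned)

50255


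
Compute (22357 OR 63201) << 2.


Step 1: 22357 | 63201 = 63477
Step 2: 63477 << 2 = 253908

253908


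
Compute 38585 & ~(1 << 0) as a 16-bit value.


38585 & ~(1 << 0) = 38584

38584


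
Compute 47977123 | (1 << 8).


47977123 | (1 << 8) = 47977123 | 256 = 47977379

47977379


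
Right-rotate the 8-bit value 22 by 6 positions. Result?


Rotate 0b10110 right by 6 (8-bit) = 0b1011000 = 88

88


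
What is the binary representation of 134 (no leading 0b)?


134 = 10000110 in binary

10000110


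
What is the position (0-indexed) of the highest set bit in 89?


0b1011001. Highest set bit at position 6

6


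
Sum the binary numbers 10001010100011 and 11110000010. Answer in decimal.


10001010100011 + 11110000010 = 10101000100101 = 10789

10789


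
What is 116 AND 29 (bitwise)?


0b1110100 & 0b11101 = 0b10100 = 20

20


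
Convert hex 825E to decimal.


825E hex = 33374 decimal

33374


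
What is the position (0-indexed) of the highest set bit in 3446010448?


0b11001101011001011111001001010000. Highest set bit at position 31

31


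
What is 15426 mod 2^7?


15426 & 127 = 66

66


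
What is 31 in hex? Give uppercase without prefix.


31 = 1F hex

1F


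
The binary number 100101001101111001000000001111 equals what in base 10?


100101001101111001000000001111 in decimal = 624398351

624398351


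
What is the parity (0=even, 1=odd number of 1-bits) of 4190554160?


0b11111001110001101100100000110000 has 15 ones => parity 1

1


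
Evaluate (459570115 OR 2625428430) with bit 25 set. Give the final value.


Step 1: 459570115 | 2625428430 = 2675768271
Step 2: 2675768271 | (1 << 25) = 2675768271 | 33554432 = 2675768271

2675768271


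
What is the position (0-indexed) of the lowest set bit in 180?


0b10110100. Lowest set bit at position 2

2


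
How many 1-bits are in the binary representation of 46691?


0b1011011001100011 has 9 set bits

9


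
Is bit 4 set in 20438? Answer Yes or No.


0b100111111010110, bit 4 = 1. Yes

Yes


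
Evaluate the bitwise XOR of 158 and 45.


0b10011110 ^ 0b101101 = 0b10110011 = 179

179


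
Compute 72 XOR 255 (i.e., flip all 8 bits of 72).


72 ^ 255 = 183

183


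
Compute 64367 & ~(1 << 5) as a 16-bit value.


64367 & ~(1 << 5) = 64335

64335


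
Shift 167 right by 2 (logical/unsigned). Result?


0b10100111 >> 2 = 0b101001 = 41

41


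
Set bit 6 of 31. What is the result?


31 | (1 << 6) = 31 | 64 = 95

95


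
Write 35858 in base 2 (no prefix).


35858 = 1000110000010010 in binary

1000110000010010


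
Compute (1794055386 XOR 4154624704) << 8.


Step 1: 1794055386 ^ 4154624704 = 2639107610
Step 2: 2639107610 << 8 = 675611548160

675611548160


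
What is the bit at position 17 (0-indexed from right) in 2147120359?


0b1111111111110100111010011100111, position 17 = 1

1


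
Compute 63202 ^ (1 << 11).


63202 ^ (1 << 11) = 63202 ^ 2048 = 65250

65250


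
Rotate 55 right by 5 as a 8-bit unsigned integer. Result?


Rotate 0b110111 right by 5 (8-bit) = 0b10111001 = 185

185


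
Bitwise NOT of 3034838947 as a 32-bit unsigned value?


~0b10110100111000111111011110100011 = 0b1001011000111000000100001011100 = 1260128348 (32-bit unsigned)

1260128348


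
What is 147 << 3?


0b10010011 << 3 = 0b10010011000 = 1176

1176


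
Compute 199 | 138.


0b11000111 | 0b10001010 = 0b11001111 = 207

207


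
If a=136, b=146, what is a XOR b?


136 ^ 146 = 26

26


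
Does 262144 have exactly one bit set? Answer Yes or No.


0b1000000000000000000. Only one bit set => Yes

Yes


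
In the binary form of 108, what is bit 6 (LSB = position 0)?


0b1101100, position 6 = 1

1


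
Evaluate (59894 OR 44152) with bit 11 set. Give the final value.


Step 1: 59894 | 44152 = 60926
Step 2: 60926 | (1 << 11) = 60926 | 2048 = 60926

60926


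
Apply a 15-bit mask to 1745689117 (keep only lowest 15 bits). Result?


1745689117 & 32767 = 6685

6685


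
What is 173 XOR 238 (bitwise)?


0b10101101 ^ 0b11101110 = 0b1000011 = 67

67


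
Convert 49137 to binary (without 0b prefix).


49137 = 1011111111110001 in binary

1011111111110001


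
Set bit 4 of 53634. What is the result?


53634 | (1 << 4) = 53634 | 16 = 53650

53650


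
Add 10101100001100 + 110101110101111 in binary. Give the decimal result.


10101100001100 + 110101110101111 = 1001011010111011 = 38587

38587


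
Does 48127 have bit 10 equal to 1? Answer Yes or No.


0b1011101111111111, bit 10 = 0. No

No


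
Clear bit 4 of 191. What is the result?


191 & ~(1 << 4) = 175

175


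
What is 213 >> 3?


0b11010101 >> 3 = 0b11010 = 26

26


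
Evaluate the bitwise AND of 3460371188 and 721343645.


0b11001110010000010001001011110100 & 0b101010111111101101010010011101 = 0b1010010000000001000010010100 = 171970708

171970708


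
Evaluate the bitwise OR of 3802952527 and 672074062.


0b11100010101011000111001101001111 | 0b101000000011110000100101001110 = 0b11101010101011110111101101001111 = 3937368911

3937368911


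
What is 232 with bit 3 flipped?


232 ^ (1 << 3) = 232 ^ 8 = 224

224


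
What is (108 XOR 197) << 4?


Step 1: 108 ^ 197 = 169
Step 2: 169 << 4 = 2704

2704


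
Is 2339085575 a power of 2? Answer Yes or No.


0b10001011011010111001110100000111. Multiple bits set => No

No


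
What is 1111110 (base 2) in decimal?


1111110 in decimal = 126

126


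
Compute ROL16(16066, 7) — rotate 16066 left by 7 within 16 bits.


Rotate 0b11111011000010 left by 7 (16-bit) = 0b110000100011111 = 24863

24863


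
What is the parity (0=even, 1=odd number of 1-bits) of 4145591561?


0b11110111000110001011010100001001 has 16 ones => parity 0

0


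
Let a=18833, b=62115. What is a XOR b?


18833 ^ 62115 = 47922

47922


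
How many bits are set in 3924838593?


0b11101001111100000100100011000001 has 14 set bits

14


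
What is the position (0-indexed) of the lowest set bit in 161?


0b10100001. Lowest set bit at position 0

0


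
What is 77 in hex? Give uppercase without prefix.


77 = 4D hex

4D


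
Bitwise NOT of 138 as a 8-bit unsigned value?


~0b10001010 = 0b1110101 = 117 (8-bit unsigned)

117


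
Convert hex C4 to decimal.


C4 hex = 196 decimal

196


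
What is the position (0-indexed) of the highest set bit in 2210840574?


0b10000011110001101011111111111110. Highest set bit at position 31

31


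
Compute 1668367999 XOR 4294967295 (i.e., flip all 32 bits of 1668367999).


1668367999 ^ 4294967295 = 2626599296

2626599296


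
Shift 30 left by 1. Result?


0b11110 << 1 = 0b111100 = 60

60


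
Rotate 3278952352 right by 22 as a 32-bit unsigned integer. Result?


Rotate 0b11000011011100001101011110100000 right by 22 (32-bit) = 0b11000011010111101000001100001101 = 3277751053

3277751053


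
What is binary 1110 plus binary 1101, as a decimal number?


1110 + 1101 = 11011 = 27

27


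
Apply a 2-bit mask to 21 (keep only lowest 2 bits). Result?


21 & 3 = 1

1


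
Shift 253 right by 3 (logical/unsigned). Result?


0b11111101 >> 3 = 0b11111 = 31

31


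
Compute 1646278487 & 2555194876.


0b1100010001000000011011101010111 & 0b10011000010011010010110111111100 = 0b10010101010100 = 9556

9556


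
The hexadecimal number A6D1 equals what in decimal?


A6D1 hex = 42705 decimal

42705


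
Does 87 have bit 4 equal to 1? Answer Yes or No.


0b1010111, bit 4 = 1. Yes

Yes


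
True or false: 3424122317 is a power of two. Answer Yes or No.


0b11001100000101111111010111001101. Multiple bits set => No

No


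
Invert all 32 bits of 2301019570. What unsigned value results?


2301019570 ^ 4294967295 = 1993947725

1993947725


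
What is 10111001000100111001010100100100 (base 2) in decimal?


10111001000100111001010100100100 in decimal = 3105068324

3105068324


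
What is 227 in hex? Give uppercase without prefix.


227 = E3 hex

E3


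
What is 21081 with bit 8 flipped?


21081 ^ (1 << 8) = 21081 ^ 256 = 21337

21337


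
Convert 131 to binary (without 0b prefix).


131 = 10000011 in binary

10000011


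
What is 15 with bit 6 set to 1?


15 | (1 << 6) = 15 | 64 = 79

79


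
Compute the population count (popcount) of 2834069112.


0b10101000111011000111011001111000 has 17 set bits

17


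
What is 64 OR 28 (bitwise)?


0b1000000 | 0b11100 = 0b1011100 = 92

92


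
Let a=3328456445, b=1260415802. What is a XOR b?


3328456445 ^ 1260415802 = 2370067911

2370067911


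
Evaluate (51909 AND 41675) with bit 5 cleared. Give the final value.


Step 1: 51909 & 41675 = 33473
Step 2: 33473 & ~(1 << 5) = 33473

33473


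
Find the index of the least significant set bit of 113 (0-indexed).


0b1110001. Lowest set bit at position 0

0


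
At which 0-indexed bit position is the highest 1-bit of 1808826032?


0b1101011110100000111111010110000. Highest set bit at position 30

30


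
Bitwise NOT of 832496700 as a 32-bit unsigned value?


~0b110001100111101110010000111100 = 0b11001110011000010001101111000011 = 3462470595 (32-bit unsigned)

3462470595


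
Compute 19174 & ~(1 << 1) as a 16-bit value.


19174 & ~(1 << 1) = 19172

19172


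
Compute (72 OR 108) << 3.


Step 1: 72 | 108 = 108
Step 2: 108 << 3 = 864

864


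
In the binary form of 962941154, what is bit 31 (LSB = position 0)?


0b111001011001010101000011100010, position 31 = 0

0


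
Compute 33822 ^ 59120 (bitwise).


0b1000010000011110 ^ 0b1110011011110000 = 0b110001011101110 = 25326

25326


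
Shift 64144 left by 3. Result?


0b1111101010010000 << 3 = 0b1111101010010000000 = 513152

513152


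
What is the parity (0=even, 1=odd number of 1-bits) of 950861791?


0b111000101011001111111111011111 has 22 ones => parity 0

0


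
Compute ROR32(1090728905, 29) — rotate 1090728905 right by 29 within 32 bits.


Rotate 0b1000001000000110011001111001001 right by 29 (32-bit) = 0b1000000110011001111001001010 = 135896650

135896650


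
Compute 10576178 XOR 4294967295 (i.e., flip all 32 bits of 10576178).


10576178 ^ 4294967295 = 4284391117

4284391117


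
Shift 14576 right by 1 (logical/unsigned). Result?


0b11100011110000 >> 1 = 0b1110001111000 = 7288

7288


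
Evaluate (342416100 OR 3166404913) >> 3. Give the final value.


Step 1: 342416100 | 3166404913 = 3170622453
Step 2: 3170622453 >> 3 = 396327806

396327806


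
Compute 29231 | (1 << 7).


29231 | (1 << 7) = 29231 | 128 = 29359

29359


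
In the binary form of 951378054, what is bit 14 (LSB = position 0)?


0b111000101101001110000010000110, position 14 = 1

1


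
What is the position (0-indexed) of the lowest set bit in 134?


0b10000110. Lowest set bit at position 1

1


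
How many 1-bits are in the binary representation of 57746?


0b1110000110010010 has 7 set bits

7


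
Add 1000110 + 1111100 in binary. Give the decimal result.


1000110 + 1111100 = 11000010 = 194

194


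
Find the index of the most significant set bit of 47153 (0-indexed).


0b1011100000110001. Highest set bit at position 15

15


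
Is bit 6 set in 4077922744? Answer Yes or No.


0b11110011000100000010100110111000, bit 6 = 0. No

No


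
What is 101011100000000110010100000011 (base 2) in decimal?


101011100000000110010100000011 in decimal = 729834755

729834755


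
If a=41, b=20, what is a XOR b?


41 ^ 20 = 61

61


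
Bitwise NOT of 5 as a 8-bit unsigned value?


~0b101 = 0b11111010 = 250 (8-bit unsigned)

250


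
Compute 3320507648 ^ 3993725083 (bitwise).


0b11000101111010101110110100000000 ^ 0b11101110000010110110100010011011 = 0b101011111000011000010110011011 = 736200091

736200091


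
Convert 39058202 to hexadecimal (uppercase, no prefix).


39058202 = 253FB1A hex

253FB1A


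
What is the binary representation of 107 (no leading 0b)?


107 = 1101011 in binary

1101011


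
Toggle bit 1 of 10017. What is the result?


10017 ^ (1 << 1) = 10017 ^ 2 = 10019

10019


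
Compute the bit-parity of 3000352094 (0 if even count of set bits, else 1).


0b10110010110101011011110101011110 has 20 ones => parity 0

0


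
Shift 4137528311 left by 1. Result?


0b11110110100111011010101111110111 << 1 = 0b111101101001110110101011111101110 = 8275056622

8275056622


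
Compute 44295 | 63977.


0b1010110100000111 | 0b1111100111101001 = 0b1111110111101111 = 65007

65007


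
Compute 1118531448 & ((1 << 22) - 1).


1118531448 & 4194303 = 2846584

2846584


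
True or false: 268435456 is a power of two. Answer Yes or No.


0b10000000000000000000000000000. Only one bit set => Yes

Yes


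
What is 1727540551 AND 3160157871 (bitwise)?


0b1100110111110000010110101000111 & 0b10111100010111000010111010101111 = 0b100100010110000010110000000111 = 609758215

609758215


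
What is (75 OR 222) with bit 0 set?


Step 1: 75 | 222 = 223
Step 2: 223 | (1 << 0) = 223 | 1 = 223

223


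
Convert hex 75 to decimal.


75 hex = 117 decimal

117


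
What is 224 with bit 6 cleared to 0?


224 & ~(1 << 6) = 160

160


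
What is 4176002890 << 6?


0b11111000111010001011111101001010 << 6 = 0b11111000111010001011111101001010000000 = 267264184960

267264184960


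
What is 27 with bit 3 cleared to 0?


27 & ~(1 << 3) = 19

19


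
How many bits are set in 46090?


0b1011010000001010 has 6 set bits

6


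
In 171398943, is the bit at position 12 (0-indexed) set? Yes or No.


0b1010001101110101011100011111, bit 12 = 1. Yes

Yes


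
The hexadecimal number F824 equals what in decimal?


F824 hex = 63524 decimal

63524


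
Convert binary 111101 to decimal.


111101 in decimal = 61

61


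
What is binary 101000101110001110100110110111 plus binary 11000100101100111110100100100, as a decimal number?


101000101110001110100110110111 + 11000100101100111110100100100 = 1000001010011110110011011011011 = 1095722715

1095722715


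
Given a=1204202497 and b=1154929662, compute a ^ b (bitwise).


1204202497 ^ 1154929662 = 51412991

51412991


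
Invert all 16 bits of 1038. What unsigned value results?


1038 ^ 65535 = 64497

64497


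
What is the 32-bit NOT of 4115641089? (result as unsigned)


~0b11110101010011111011001100000001 = 0b1010101100000100110011111110 = 179326206 (32-bit unsigned)

179326206


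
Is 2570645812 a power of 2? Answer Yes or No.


0b10011001001110001111000100110100. Multiple bits set => No

No


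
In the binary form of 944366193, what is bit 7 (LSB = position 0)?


0b111000010010011110001001110001, position 7 = 0

0


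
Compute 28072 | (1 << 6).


28072 | (1 << 6) = 28072 | 64 = 28136

28136


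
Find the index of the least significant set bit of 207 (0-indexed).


0b11001111. Lowest set bit at position 0

0


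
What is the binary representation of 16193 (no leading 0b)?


16193 = 11111101000001 in binary

11111101000001


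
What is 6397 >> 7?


0b1100011111101 >> 7 = 0b110001 = 49

49


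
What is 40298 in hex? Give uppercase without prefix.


40298 = 9D6A hex

9D6A


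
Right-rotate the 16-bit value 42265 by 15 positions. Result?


Rotate 0b1010010100011001 right by 15 (16-bit) = 0b100101000110011 = 18995

18995


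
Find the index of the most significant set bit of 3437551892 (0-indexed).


0b11001100111001001110000100010100. Highest set bit at position 31

31


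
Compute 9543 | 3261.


0b10010101000111 | 0b110010111101 = 0b10110111111111 = 11775

11775


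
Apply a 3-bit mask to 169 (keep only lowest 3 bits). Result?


169 & 7 = 1

1


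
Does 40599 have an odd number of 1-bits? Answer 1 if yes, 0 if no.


0b1001111010010111 has 10 ones => parity 0

0


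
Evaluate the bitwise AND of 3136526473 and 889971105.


0b10111010111100111001100010001001 & 0b110101000010111110000110100001 = 0b110000000000111000000010000001 = 805535873

805535873


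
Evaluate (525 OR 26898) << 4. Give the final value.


Step 1: 525 | 26898 = 27423
Step 2: 27423 << 4 = 438768

438768


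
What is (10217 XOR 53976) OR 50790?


Step 1: 10217 ^ 53976 = 62769
Step 2: 62769 | 50790 = 63351

63351


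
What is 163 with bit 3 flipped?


163 ^ (1 << 3) = 163 ^ 8 = 171

171


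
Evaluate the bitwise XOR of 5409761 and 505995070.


0b10100101000101111100001 ^ 0b11110001010001101111100111110 = 0b11110011110100101010011011111 = 511333599

511333599


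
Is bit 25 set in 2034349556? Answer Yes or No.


0b1111001010000011011010111110100, bit 25 = 0. No

No


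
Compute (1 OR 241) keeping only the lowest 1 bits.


Step 1: 1 | 241 = 241
Step 2: 241 & 1 = 1

1


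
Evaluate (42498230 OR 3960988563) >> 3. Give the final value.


Step 1: 42498230 | 3960988563 = 4003462071
Step 2: 4003462071 >> 3 = 500432758

500432758


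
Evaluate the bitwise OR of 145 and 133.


0b10010001 | 0b10000101 = 0b10010101 = 149

149


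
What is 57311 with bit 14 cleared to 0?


57311 & ~(1 << 14) = 40927

40927


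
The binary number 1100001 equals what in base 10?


1100001 in decimal = 97

97


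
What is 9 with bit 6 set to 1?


9 | (1 << 6) = 9 | 64 = 73

73


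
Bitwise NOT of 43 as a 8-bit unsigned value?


~0b101011 = 0b11010100 = 212 (8-bit unsigned)

212


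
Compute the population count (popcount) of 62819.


0b1111010101100011 has 10 set bits

10


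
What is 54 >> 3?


0b110110 >> 3 = 0b110 = 6

6


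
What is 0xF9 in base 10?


F9 hex = 249 decimal

249


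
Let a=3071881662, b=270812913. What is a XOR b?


3071881662 ^ 270812913 = 2805823311

2805823311


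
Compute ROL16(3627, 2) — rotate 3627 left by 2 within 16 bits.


Rotate 0b111000101011 left by 2 (16-bit) = 0b11100010101100 = 14508

14508


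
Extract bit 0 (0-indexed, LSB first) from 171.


0b10101011, position 0 = 1

1


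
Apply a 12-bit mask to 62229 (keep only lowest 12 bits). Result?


62229 & 4095 = 789

789


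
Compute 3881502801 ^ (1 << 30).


3881502801 ^ (1 << 30) = 3881502801 ^ 1073741824 = 2807760977

2807760977


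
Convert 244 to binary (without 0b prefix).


244 = 11110100 in binary

11110100


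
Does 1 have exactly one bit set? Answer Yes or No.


0b1. Only one bit set => Yes

Yes


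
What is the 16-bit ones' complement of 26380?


26380 ^ 65535 = 39155

39155


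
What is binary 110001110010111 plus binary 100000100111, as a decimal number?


110001110010111 + 100000100111 = 110101110111110 = 27582

27582


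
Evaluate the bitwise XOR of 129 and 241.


0b10000001 ^ 0b11110001 = 0b1110000 = 112

112


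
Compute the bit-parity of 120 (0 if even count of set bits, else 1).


0b1111000 has 4 ones => parity 0

0


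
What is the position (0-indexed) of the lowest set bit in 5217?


0b1010001100001. Lowest set bit at position 0

0


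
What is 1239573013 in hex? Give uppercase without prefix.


1239573013 = 49E26215 hex

49E26215


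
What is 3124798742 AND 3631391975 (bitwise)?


0b10111010010000001010010100010110 & 0b11011000011100101010010011100111 = 0b10011000010000001010010000000110 = 2554373126

2554373126


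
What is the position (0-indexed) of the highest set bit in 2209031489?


0b10000011101010110010010101000001. Highest set bit at position 31

31


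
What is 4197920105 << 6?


0b11111010001101110010110101101001 << 6 = 0b11111010001101110010110101101001000000 = 268666886720

268666886720


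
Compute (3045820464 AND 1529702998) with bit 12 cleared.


Step 1: 3045820464 & 1529702998 = 285804560
Step 2: 285804560 & ~(1 << 12) = 285804560

285804560


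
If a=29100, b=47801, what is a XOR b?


29100 ^ 47801 = 51989

51989


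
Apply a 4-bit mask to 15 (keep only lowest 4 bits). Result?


15 & 15 = 15

15


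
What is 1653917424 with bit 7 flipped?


1653917424 ^ (1 << 7) = 1653917424 ^ 128 = 1653917296

1653917296


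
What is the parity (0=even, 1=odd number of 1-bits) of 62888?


0b1111010110101000 has 9 ones => parity 1

1


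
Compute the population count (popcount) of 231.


0b11100111 has 6 set bits

6


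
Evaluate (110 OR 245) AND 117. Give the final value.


Step 1: 110 | 245 = 255
Step 2: 255 & 117 = 117

117


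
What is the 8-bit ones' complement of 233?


233 ^ 255 = 22

22


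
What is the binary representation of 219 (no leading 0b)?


219 = 11011011 in binary

11011011


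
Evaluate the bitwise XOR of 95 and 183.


0b1011111 ^ 0b10110111 = 0b11101000 = 232

232


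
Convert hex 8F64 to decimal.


8F64 hex = 36708 decimal

36708


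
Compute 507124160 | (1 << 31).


507124160 | (1 << 31) = 507124160 | 2147483648 = 2654607808

2654607808


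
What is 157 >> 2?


0b10011101 >> 2 = 0b100111 = 39

39


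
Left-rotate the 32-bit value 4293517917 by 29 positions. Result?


Rotate 0b11111111111010011110001001011101 left by 29 (32-bit) = 0b10111111111111010011110001001011 = 3221044299

3221044299


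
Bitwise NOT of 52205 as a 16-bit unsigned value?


~0b1100101111101101 = 0b11010000010010 = 13330 (16-bit unsigned)

13330


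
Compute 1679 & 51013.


0b11010001111 & 0b1100011101000101 = 0b11000000101 = 1541

1541


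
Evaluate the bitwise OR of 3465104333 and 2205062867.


0b11001110100010010100101111001101 | 0b10000011011011101001011011010011 = 0b11001111111011111101111111011111 = 3488604127

3488604127


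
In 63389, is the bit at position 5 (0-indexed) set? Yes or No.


0b1111011110011101, bit 5 = 0. No

No


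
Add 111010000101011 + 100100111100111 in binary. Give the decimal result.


111010000101011 + 100100111100111 = 1011111000010010 = 48658

48658


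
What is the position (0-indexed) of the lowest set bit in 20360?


0b100111110001000. Lowest set bit at position 3

3


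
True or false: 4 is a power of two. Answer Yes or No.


0b100. Only one bit set => Yes

Yes


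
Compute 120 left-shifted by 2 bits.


0b1111000 << 2 = 0b111100000 = 480

480


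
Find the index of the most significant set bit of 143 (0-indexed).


0b10001111. Highest set bit at position 7

7


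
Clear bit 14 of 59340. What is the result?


59340 & ~(1 << 14) = 42956

42956


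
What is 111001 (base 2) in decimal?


111001 in decimal = 57

57


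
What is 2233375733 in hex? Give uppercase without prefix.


2233375733 = 851E9BF5 hex

851E9BF5


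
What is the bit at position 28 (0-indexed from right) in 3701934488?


0b11011100101001110000100110011000, position 28 = 1

1


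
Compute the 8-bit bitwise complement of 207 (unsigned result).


~0b11001111 = 0b110000 = 48 (8-bit unsigned)

48


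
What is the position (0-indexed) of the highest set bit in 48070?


0b1011101111000110. Highest set bit at position 15

15


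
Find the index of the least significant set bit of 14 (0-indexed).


0b1110. Lowest set bit at position 1

1


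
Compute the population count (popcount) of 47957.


0b1011101101010101 has 10 set bits

10


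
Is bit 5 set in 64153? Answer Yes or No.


0b1111101010011001, bit 5 = 0. No

No


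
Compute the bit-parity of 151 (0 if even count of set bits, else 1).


0b10010111 has 5 ones => parity 1

1


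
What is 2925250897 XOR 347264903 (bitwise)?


0b10101110010110111100100101010001 ^ 0b10100101100101101011110000111 = 0b10111010111010010001111011010110 = 3135839958

3135839958


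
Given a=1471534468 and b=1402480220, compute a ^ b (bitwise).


1471534468 ^ 1402480220 = 70120408

70120408


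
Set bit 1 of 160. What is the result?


160 | (1 << 1) = 160 | 2 = 162

162


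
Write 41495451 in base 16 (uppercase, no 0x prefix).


41495451 = 2792B9B hex

2792B9B


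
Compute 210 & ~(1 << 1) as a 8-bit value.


210 & ~(1 << 1) = 208

208


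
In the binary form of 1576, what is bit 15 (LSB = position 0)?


0b11000101000, position 15 = 0

0


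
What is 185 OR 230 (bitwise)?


0b10111001 | 0b11100110 = 0b11111111 = 255

255


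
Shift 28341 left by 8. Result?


0b110111010110101 << 8 = 0b11011101011010100000000 = 7255296

7255296


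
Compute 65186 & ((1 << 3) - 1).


65186 & 7 = 2

2


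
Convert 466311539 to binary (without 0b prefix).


466311539 = 11011110010110101100101110011 in binary

11011110010110101100101110011


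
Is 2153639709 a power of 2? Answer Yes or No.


0b10000000010111011110111100011101. Multiple bits set => No

No


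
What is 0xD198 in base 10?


D198 hex = 53656 decimal

53656


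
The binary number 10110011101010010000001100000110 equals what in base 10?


10110011101010010000001100000110 in decimal = 3014198022

3014198022


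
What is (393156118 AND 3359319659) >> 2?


Step 1: 393156118 & 3359319659 = 2819586
Step 2: 2819586 >> 2 = 704896

704896


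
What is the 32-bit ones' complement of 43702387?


43702387 ^ 4294967295 = 4251264908

4251264908


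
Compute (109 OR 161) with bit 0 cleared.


Step 1: 109 | 161 = 237
Step 2: 237 & ~(1 << 0) = 236

236


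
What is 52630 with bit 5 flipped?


52630 ^ (1 << 5) = 52630 ^ 32 = 52662

52662


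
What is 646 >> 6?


0b1010000110 >> 6 = 0b1010 = 10

10


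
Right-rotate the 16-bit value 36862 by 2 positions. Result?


Rotate 0b1000111111111110 right by 2 (16-bit) = 0b1010001111111111 = 41983

41983


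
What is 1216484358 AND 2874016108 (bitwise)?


0b1001000100000100001010000000110 & 0b10101011010011100000000101101100 = 0b1000000000100000000000000100 = 134348804

134348804


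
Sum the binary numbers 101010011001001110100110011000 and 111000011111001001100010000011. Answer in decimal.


101010011001001110100110011000 + 111000011111001001100010000011 = 1100010111000011000001000011011 = 1658946075

1658946075


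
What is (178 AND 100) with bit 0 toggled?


Step 1: 178 & 100 = 32
Step 2: 32 ^ (1 << 0) = 32 ^ 1 = 33

33


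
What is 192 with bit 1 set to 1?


192 | (1 << 1) = 192 | 2 = 194

194


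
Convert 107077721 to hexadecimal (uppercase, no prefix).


107077721 = 661E059 hex

661E059


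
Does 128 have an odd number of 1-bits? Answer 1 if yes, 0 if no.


0b10000000 has 1 ones => parity 1

1


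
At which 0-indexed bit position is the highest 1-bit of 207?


0b11001111. Highest set bit at position 7

7


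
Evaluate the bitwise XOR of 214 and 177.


0b11010110 ^ 0b10110001 = 0b1100111 = 103

103


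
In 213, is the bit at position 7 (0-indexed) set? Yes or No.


0b11010101, bit 7 = 1. Yes

Yes


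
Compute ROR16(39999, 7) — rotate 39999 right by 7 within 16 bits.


Rotate 0b1001110000111111 right by 7 (16-bit) = 0b111111100111000 = 32568

32568


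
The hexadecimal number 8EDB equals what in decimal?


8EDB hex = 36571 decimal

36571


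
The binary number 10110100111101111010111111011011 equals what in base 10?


10110100111101111010111111011011 in decimal = 3036131291

3036131291


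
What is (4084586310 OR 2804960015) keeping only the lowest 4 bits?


Step 1: 4084586310 | 2804960015 = 4151697231
Step 2: 4151697231 & 15 = 15

15


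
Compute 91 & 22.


0b1011011 & 0b10110 = 0b10010 = 18

18


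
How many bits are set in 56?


0b111000 has 3 set bits

3


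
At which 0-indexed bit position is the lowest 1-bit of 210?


0b11010010. Lowest set bit at position 1

1


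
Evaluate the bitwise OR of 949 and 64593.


0b1110110101 | 0b1111110001010001 = 0b1111111111110101 = 65525

65525


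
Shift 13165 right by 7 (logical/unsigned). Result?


0b11001101101101 >> 7 = 0b1100110 = 102

102


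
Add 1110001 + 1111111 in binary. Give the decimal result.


1110001 + 1111111 = 11110000 = 240

240


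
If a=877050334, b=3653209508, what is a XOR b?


877050334 ^ 3653209508 = 3992532090

3992532090


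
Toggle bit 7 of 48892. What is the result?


48892 ^ (1 << 7) = 48892 ^ 128 = 48764

48764


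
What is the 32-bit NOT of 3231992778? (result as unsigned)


~0b11000000101001000100101111001010 = 0b111111010110111011010000110101 = 1062974517 (32-bit unsigned)

1062974517


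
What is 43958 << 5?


0b1010101110110110 << 5 = 0b101010111011011000000 = 1406656

1406656


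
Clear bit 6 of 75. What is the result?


75 & ~(1 << 6) = 11

11


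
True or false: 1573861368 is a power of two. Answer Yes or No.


0b1011101110011110011011111111000. Multiple bits set => No

No


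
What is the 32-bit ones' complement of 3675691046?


3675691046 ^ 4294967295 = 619276249

619276249


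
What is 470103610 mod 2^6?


470103610 & 63 = 58

58


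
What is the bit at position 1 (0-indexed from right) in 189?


0b10111101, position 1 = 0

0


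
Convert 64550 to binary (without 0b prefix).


64550 = 1111110000100110 in binary

1111110000100110


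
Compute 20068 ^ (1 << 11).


20068 ^ (1 << 11) = 20068 ^ 2048 = 18020

18020


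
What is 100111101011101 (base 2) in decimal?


100111101011101 in decimal = 20317

20317


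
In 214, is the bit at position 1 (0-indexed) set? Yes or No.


0b11010110, bit 1 = 1. Yes

Yes


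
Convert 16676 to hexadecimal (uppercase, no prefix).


16676 = 4124 hex

4124


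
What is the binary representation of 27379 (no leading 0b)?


27379 = 110101011110011 in binary

110101011110011


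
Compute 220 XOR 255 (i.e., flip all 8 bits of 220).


220 ^ 255 = 35

35


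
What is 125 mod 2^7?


125 & 127 = 125

125


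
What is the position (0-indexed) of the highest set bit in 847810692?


0b110010100010001001000010000100. Highest set bit at position 29

29


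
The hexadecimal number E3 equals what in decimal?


E3 hex = 227 decimal

227


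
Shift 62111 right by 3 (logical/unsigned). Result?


0b1111001010011111 >> 3 = 0b1111001010011 = 7763

7763


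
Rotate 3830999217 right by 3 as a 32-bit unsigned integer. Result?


Rotate 0b11100100010110000110100010110001 right by 3 (32-bit) = 0b111100100010110000110100010110 = 1015745814

1015745814
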